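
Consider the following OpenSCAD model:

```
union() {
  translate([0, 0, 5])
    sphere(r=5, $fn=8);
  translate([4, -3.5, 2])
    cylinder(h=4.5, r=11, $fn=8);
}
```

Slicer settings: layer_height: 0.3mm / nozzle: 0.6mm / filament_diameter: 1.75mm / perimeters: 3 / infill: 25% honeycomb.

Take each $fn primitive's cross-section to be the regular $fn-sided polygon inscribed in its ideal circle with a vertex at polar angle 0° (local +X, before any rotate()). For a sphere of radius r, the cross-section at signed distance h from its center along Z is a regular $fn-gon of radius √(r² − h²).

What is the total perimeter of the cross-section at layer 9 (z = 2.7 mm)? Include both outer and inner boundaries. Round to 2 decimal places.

At z = 2.7 mm: the r=5 sphere contributes a regular 8-gon of circumradius √(5²−2.3²) = 4.440 (perimeter = 2·8·4.440·sin(180°/8) = 27.18 mm); the r=11 cylinder at (4, -3.5) gives a regular 8-gon of circumradius 11 (constant along its height) (perimeter = 2·8·11.000·sin(180°/8) = 67.35 mm); Taking the union: the r=5 sphere lies entirely inside the r=11 cylinder at (4, -3.5), so the union is just the r=11 cylinder at (4, -3.5) — boundary = 67.35 mm. Overall, the cross-section is a single solid region. Total boundary length (outer) = 67.35 mm.

67.35 mm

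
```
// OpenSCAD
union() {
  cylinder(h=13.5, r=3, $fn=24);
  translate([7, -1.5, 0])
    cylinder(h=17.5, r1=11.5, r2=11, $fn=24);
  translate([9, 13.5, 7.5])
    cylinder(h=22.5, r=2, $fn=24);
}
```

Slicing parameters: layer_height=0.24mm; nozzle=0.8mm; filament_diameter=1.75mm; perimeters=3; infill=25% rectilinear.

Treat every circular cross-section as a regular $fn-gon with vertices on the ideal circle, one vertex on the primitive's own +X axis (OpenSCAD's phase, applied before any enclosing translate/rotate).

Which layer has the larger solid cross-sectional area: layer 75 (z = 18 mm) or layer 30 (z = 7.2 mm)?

layer 30 (z = 7.2 mm)

Layer 75 (z = 18): the cylinder is absent (z outside [0, 13.5]); the cone at (7, -1.5) does not reach this height (z outside [0, 17.5]); the r=2 cylinder at (9, 13.5) gives a regular 24-gon of circumradius 2 (constant along its height) (area = (24/2)·2.000²·sin(360°/24) = 12.42 mm²); Taking the union: only the r=2 cylinder at (9, 13.5) is present, so the union is just that shape — area = 12.42 mm². So its area = 12.42 mm². Layer 30 (z = 7.2): the r=3 cylinder contributes a regular 24-gon of circumradius 3 (area = (24/2)·3.000²·sin(360°/24) = 27.95 mm²); the cone at (7, -1.5) contributes a regular 24-gon of circumradius 11.294 (interpolated between r1=11.5 and r2=11 at t=0.411) (area = (24/2)·11.294²·sin(360°/24) = 396.18 mm²); the cylinder at (9, 13.5) is absent (z outside [7.5, 30]); Taking the union: the r=3 cylinder lies entirely inside the cone at (7, -1.5), so the union is just the cone at (7, -1.5) — area = 396.18 mm². So its area = 396.18 mm². Layer 30 is larger (396.18 vs 12.42 mm²).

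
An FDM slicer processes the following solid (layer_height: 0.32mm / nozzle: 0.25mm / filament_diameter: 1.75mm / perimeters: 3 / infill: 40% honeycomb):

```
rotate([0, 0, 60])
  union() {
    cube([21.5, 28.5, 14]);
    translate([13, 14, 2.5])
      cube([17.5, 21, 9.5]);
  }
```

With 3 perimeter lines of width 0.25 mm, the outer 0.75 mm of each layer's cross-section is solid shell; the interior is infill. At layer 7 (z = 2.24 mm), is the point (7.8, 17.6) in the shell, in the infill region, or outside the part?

At z = 2.24 mm: the cube is present — its section is the full 21.5×28.5 rectangle; the cube at (13, 14) is not intersected at this z (z outside [2.5, 12]); Merging all regions: only the 21.5×28.5 cube is present, so the union is just that shape — 1 connected region; (rotated 60° about Z; rotation is an isometry so areas/perimeters/island counts are preserved). Overall, the cross-section is a single solid region. Undo the 60° rotation: the query point maps to (19.142, 2.045) in the un-rotated model frame. The nearest boundary edge runs (0.00, 0.00)→(21.50, 0.00); distance from the point to it = 2.05 mm. The point is inside the cross-section and 2.05 mm from the nearest boundary — more than the 0.75 mm shell width (3 × 0.25), so it's in the infill interior.

infill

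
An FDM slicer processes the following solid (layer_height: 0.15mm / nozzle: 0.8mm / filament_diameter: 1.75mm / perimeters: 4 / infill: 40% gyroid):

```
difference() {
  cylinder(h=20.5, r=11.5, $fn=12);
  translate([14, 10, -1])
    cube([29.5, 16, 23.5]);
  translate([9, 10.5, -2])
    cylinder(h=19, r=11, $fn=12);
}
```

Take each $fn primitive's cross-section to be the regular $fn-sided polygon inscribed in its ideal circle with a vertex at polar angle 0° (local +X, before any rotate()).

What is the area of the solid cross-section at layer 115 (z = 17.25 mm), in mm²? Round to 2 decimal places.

396.75 mm²

At z = 17.25 mm: the r=11.5 cylinder gives a regular 12-gon of circumradius 11.5 (constant along its height) (area = (12/2)·11.500²·sin(360°/12) = 396.75 mm²); the cube at (14, 10) (footprint 29.5×16) is included at this height (area 472.00 mm²); the cylinder at (9, 10.5) does not reach this height (z outside [-2, 17]); Subtracting the remaining from the first: starting from the r=11.5 cylinder (396.75 mm²), the 29.5×16 cube at (14, 10) misses the remaining region (no effect) — area = 396.75 mm². Overall, the cross-section is a single solid region. Net area = 396.75 mm².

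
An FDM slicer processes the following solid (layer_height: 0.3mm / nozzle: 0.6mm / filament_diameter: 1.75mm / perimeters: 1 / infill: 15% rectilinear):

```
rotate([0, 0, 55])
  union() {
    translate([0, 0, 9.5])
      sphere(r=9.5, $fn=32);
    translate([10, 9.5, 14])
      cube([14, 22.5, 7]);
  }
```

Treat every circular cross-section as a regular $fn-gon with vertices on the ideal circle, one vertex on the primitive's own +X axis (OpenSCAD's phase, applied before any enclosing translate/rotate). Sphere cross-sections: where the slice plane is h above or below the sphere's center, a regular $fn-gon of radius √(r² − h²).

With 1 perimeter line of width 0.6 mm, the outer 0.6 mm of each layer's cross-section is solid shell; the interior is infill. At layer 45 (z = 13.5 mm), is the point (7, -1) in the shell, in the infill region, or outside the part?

infill

At z = 13.5 mm: the sphere: section is a regular 32-gon, circumradius = √(r²−h²) = √(9.5²−4²) = 8.617; the cube at (10, 9.5) is not intersected at this z (z outside [14, 21]); Taking the union: only the r=9.5 sphere is present, so the union is just that shape — 1 connected region; (rotated 55° about Z; rotation is an isometry so areas/perimeters/island counts are preserved). Overall, the cross-section is a single solid region. Undo the 55° rotation: the query point maps to (3.196, -6.308) in the un-rotated model frame. The nearest boundary edge runs (3.30, -7.96)→(4.79, -7.16); distance from the point to it = 1.51 mm. The point is inside the cross-section and 1.51 mm from the nearest boundary — more than the 0.6 mm shell width (1 × 0.6), so it's in the infill interior.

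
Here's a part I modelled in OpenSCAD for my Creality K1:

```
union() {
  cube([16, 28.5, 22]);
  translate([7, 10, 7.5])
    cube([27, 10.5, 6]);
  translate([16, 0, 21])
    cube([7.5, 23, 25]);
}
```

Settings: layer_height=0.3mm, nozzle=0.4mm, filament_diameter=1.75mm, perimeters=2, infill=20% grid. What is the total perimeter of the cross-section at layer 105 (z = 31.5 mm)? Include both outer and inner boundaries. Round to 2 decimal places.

61.00 mm

At z = 31.5 mm: the cube is absent (z outside [0, 22]); the cube at (7, 10) does not reach this height (z outside [7.5, 13.5]); the 7.5×23 cube at (16, 0) contributes its full rectangle (perimeter 61.00 mm); Combining (union): only the 7.5×23 cube at (16, 0) is present, so the union is just that shape — boundary = 61.00 mm. Overall, the cross-section is a single solid region. Total boundary length (outer) = 61.00 mm.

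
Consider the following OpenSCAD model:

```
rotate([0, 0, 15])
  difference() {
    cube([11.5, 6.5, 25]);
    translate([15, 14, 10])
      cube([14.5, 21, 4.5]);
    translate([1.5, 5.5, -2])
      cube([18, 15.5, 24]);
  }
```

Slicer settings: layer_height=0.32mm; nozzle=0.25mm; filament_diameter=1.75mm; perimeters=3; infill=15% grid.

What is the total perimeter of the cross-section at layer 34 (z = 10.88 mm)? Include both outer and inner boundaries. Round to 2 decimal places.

At z = 10.88 mm: the cube (footprint 11.5×6.5) is included at this height (perimeter 36.00 mm); the cube at (15, 14) is present — its section is the full 14.5×21 rectangle (perimeter 71.00 mm); the cube at (1.5, 5.5) is present — its section is the full 18×15.5 rectangle (perimeter 67.00 mm); Subtracting the remaining from the first: starting from the 11.5×6.5 cube, the 14.5×21 cube at (15, 14) misses the remaining region (no effect); the 18×15.5 cube at (1.5, 5.5) partially overlaps it — only the 10.00 mm² overlap (of its 279.00 mm²) is removed, clipping the outline — boundary = 36.00 mm; (whole slice rotated 15° about Z — lengths, areas and connectivity unchanged). Overall, the cross-section is a single solid region. Total boundary length (outer) = 36.00 mm.

36.00 mm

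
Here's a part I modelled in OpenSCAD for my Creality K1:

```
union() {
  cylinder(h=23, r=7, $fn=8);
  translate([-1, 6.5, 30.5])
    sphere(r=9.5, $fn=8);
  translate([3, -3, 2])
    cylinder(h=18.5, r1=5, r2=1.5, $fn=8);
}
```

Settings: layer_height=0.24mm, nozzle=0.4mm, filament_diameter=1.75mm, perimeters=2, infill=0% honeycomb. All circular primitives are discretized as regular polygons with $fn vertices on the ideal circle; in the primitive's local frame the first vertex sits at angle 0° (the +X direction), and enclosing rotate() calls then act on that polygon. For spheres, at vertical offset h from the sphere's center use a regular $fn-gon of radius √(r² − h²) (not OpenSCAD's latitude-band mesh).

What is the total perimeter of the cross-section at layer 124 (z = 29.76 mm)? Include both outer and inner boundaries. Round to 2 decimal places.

At z = 29.76 mm: the cylinder is absent (z outside [0, 23]); the sphere at (-1, 6.5): section is a regular 8-gon, circumradius = √(r²−h²) = √(9.5²−0.74²) = 9.471 (perimeter = 2·8·9.471·sin(180°/8) = 57.99 mm); the cone at (3, -3) is absent (z outside [2, 20.5]); Merging all regions: only the r=9.5 sphere at (-1, 6.5) is present, so the union is just that shape — boundary = 57.99 mm. Overall, the cross-section is a single solid region. Total boundary length (outer) = 57.99 mm.

57.99 mm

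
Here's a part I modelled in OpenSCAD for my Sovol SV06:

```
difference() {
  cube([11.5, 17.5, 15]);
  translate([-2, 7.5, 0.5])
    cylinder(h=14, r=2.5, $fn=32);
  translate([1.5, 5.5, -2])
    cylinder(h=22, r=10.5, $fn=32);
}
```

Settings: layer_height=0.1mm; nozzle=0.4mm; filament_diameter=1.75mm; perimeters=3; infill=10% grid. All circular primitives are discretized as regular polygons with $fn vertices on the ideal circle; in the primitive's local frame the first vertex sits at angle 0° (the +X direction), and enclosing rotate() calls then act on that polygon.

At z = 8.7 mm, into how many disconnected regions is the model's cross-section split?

At z = 8.7 mm: the cube is present — its section is the full 11.5×17.5 rectangle; the cylinder at (-2, 7.5): section is a regular 32-gon, circumradius r=2.5; the r=10.5 cylinder at (1.5, 5.5) gives a regular 32-gon of circumradius 10.5 (constant along its height); Taking the first minus the rest: starting from the 11.5×17.5 cube, the r=2.5 cylinder at (-2, 7.5) partially overlaps it — only the 1.00 mm² overlap (of its 19.51 mm²) is removed, clipping the outline; the r=10.5 cylinder at (1.5, 5.5) partially overlaps it — only the 161.79 mm² overlap (of its 344.14 mm²) is removed, clipping the outline — 2 connected regions. The result has 2 disconnected regions.

2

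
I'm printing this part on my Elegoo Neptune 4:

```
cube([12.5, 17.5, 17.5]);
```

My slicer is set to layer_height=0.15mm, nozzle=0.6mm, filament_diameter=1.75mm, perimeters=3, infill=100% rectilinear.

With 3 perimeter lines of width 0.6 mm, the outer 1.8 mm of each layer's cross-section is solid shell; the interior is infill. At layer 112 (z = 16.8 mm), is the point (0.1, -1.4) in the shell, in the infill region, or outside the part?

outside

At z = 16.8 mm: the cube is present — its section is the full 12.5×17.5 rectangle. Overall, the cross-section is a single solid region. The nearest boundary edge runs (0.00, 0.00)→(12.50, 0.00); distance from the point to it = 1.40 mm. The point is not inside any of the regions above, so it lies outside the cross-section (1.40 mm from the nearest boundary).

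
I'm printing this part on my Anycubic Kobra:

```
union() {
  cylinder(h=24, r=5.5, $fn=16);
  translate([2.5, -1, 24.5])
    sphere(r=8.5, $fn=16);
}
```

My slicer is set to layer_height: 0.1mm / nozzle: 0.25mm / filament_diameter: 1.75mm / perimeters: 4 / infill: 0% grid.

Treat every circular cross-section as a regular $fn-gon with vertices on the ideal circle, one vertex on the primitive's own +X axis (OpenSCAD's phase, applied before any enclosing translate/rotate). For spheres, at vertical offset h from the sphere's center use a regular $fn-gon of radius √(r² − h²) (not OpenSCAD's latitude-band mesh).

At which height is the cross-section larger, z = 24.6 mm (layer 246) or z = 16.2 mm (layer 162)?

layer 246 (z = 24.6 mm)

Layer 246 (z = 24.6): the cylinder is not intersected at this z (z outside [0, 24]); the r=8.5 sphere at (2.5, -1) contributes a regular 16-gon of circumradius √(8.5²−0.1²) = 8.499 (area = (16/2)·8.499²·sin(360°/16) = 221.16 mm²); Merging all regions: only the r=8.5 sphere at (2.5, -1) is present, so the union is just that shape — area = 221.16 mm². So its area = 221.16 mm². Layer 162 (z = 16.2): the r=5.5 cylinder contributes a regular 16-gon of circumradius 5.5 (area = (16/2)·5.500²·sin(360°/16) = 92.61 mm²); the r=8.5 sphere at (2.5, -1) slices to a regular 16-gon of circumradius 1.833 (√(r²−h²) with h=8.3 from center) (area = (16/2)·1.833²·sin(360°/16) = 10.29 mm²); Taking the union: the r=8.5 sphere at (2.5, -1) lies entirely inside the r=5.5 cylinder, so the union is just the r=5.5 cylinder — area = 92.61 mm². So its area = 92.61 mm². Layer 246 is larger (221.16 vs 92.61 mm²).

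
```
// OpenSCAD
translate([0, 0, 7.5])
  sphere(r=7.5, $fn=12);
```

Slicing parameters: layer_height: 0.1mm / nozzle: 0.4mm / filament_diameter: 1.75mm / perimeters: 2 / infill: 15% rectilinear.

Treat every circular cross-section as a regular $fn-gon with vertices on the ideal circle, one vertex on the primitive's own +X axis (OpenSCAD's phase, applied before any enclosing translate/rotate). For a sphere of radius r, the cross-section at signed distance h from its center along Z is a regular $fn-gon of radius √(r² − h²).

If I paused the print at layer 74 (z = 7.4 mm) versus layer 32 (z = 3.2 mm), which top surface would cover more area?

Layer 74 (z = 7.4): the r=7.5 sphere contributes a regular 12-gon of circumradius √(7.5²−0.1²) = 7.499 (area = (12/2)·7.499²·sin(360°/12) = 168.72 mm²). So its area = 168.72 mm². Layer 32 (z = 3.2): the r=7.5 sphere contributes a regular 12-gon of circumradius √(7.5²−4.3²) = 6.145 (area = (12/2)·6.145²·sin(360°/12) = 113.28 mm²). So its area = 113.28 mm². Layer 74 is larger (168.72 vs 113.28 mm²).

layer 74 (z = 7.4 mm)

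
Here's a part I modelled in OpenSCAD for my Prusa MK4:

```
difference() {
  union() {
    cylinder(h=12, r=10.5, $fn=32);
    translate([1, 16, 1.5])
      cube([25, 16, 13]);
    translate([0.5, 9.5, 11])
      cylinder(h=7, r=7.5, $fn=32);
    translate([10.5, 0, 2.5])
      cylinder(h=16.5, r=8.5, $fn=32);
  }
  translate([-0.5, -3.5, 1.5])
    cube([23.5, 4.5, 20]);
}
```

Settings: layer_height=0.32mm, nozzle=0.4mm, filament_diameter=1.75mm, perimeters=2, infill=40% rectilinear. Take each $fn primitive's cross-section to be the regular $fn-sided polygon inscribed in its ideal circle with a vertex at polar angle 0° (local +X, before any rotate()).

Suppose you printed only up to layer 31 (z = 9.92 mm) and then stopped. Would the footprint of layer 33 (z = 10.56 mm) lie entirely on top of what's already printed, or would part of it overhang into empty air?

Compare the two slices. At z = 9.92: the cylinder: section is a regular 32-gon, circumradius r=10.5 (area = (32/2)·10.500²·sin(360°/32) = 344.14 mm²); the cube at (1, 16) is present — its section is the full 25×16 rectangle (area 400.00 mm²); the cylinder at (0.5, 9.5) is absent (z outside [11, 18]); the cylinder at (10.5, 0): section is a regular 32-gon, circumradius r=8.5 (area = (32/2)·8.500²·sin(360°/32) = 225.52 mm²); Taking the union: the regions partially overlap — summed areas 969.66 mm² minus the doubly-counted overlap 92.54 mm² gives 877.12 mm² — area = 877.12 mm²; the cube at (-0.5, -3.5) is present — its section is the full 23.5×4.5 rectangle (area 105.75 mm²); After the difference (first − rest): starting from that combined region (877.12 mm²), the 23.5×4.5 cube at (-0.5, -3.5) partially overlaps it — only the 86.74 mm² overlap (of its 105.75 mm²) is removed, clipping the outline — area = 790.38 mm². At z = 10.56: the r=10.5 cylinder contributes a regular 32-gon of circumradius 10.5 (area = (32/2)·10.500²·sin(360°/32) = 344.14 mm²); the cube at (1, 16) is present — its section is the full 25×16 rectangle (area 400.00 mm²); the cylinder at (0.5, 9.5) is not intersected at this z (z outside [11, 18]); the cylinder at (10.5, 0): section is a regular 32-gon, circumradius r=8.5 (area = (32/2)·8.500²·sin(360°/32) = 225.52 mm²); Merging all regions: the regions partially overlap — summed areas 969.66 mm² minus the doubly-counted overlap 92.54 mm² gives 877.12 mm² — area = 877.12 mm²; the 23.5×4.5 cube at (-0.5, -3.5) contributes its full rectangle (area 105.75 mm²); Subtracting the remaining from the first: starting from the result so far (877.12 mm²), the 23.5×4.5 cube at (-0.5, -3.5) partially overlaps it — only the 86.74 mm² overlap (of its 105.75 mm²) is removed, clipping the outline — area = 790.38 mm². Checking containment: the cross-section at z = 10.56 is a subset of the cross-section at z = 9.92.

entirely on top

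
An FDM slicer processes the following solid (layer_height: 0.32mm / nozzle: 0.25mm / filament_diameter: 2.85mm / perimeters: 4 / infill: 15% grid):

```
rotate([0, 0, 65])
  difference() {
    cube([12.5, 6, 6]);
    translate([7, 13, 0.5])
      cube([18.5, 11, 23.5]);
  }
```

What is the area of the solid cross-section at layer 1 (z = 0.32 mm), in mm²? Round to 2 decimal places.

75.00 mm²

At z = 0.32 mm: the cube is present — its section is the full 12.5×6 rectangle (area 75.00 mm²); the cube at (7, 13) does not reach this height (z outside [0.5, 24]); Taking the first minus the rest: none of the subtracted shapes is present at this height, so the 12.5×6 cube is unchanged — area = 75.00 mm²; (whole slice rotated 65° about Z — lengths, areas and connectivity unchanged). Overall, the cross-section is a single solid region. Net area = 75.00 mm².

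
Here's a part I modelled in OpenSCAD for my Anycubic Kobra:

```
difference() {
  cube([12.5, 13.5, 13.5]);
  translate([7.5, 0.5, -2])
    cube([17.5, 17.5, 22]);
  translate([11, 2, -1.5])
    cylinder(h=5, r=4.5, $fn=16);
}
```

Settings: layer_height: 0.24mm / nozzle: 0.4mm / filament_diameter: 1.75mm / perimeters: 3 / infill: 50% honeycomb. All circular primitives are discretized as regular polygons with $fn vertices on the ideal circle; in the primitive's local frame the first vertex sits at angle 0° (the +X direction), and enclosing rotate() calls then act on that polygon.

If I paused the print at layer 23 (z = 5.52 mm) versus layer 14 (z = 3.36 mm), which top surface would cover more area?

Layer 23 (z = 5.52): the cube is present — its section is the full 12.5×13.5 rectangle (area 168.75 mm²); the cube at (7.5, 0.5) is present — its section is the full 17.5×17.5 rectangle (area 306.25 mm²); the cylinder at (11, 2) is absent (z outside [-1.5, 3.5]); Taking the first minus the rest: starting from the 12.5×13.5 cube (168.75 mm²), the 17.5×17.5 cube at (7.5, 0.5) partially overlaps it — only the 65.00 mm² overlap (of its 306.25 mm²) is removed, clipping the outline — area = 103.75 mm². So its area = 103.75 mm². Layer 14 (z = 3.36): the cube is present — its section is the full 12.5×13.5 rectangle (area 168.75 mm²); the cube at (7.5, 0.5) is present — its section is the full 17.5×17.5 rectangle (area 306.25 mm²); the r=4.5 cylinder at (11, 2) contributes a regular 16-gon of circumradius 4.5 (area = (16/2)·4.500²·sin(360°/16) = 61.99 mm²); Subtracting the remaining from the first: starting from the 12.5×13.5 cube (168.75 mm²), the 17.5×17.5 cube at (7.5, 0.5) partially overlaps it — only the 65.00 mm² overlap (of its 306.25 mm²) is removed, clipping the outline; the r=4.5 cylinder at (11, 2) partially overlaps it — only the 5.83 mm² overlap (of its 61.99 mm²) is removed, clipping the outline — area = 97.92 mm². So its area = 97.92 mm². Layer 23 is larger (103.75 vs 97.92 mm²).

layer 23 (z = 5.52 mm)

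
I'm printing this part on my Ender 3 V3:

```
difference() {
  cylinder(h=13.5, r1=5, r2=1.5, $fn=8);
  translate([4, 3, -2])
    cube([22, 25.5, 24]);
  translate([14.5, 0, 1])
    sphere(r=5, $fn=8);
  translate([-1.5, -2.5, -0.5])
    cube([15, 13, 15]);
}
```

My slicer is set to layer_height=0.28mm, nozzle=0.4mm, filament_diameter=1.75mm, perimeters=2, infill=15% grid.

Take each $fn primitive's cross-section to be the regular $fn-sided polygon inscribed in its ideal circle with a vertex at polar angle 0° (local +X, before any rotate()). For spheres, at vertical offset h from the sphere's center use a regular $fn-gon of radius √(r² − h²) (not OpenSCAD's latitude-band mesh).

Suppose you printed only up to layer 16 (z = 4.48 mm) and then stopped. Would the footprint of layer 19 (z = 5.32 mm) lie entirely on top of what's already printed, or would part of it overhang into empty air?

Compare the two slices. At z = 4.48: the cone: at t=0.332 of its height the radius interpolates to r₁+(r₂−r₁)t = 3.839, giving a regular 8-gon of that circumradius (area = (8/2)·3.839²·sin(360°/8) = 41.67 mm²); the cube at (4, 3) is present — its section is the full 22×25.5 rectangle (area 561.00 mm²); the r=5 sphere at (14.5, 0) contributes a regular 8-gon of circumradius √(5²−3.48²) = 3.590 (area = (8/2)·3.590²·sin(360°/8) = 36.46 mm²); the cube at (-1.5, -2.5) (footprint 15×13) is included at this height (area 195.00 mm²); Subtracting the remaining from the first: starting from the cone (41.67 mm²), the 22×25.5 cube at (4, 3) misses the remaining region (no effect); the r=5 sphere at (14.5, 0) misses the remaining region (no effect); the 15×13 cube at (-1.5, -2.5) partially overlaps it — only the 27.76 mm² overlap (of its 195.00 mm²) is removed, clipping the outline — area = 13.91 mm². At z = 5.32: the cone contributes a regular 8-gon of circumradius 3.621 (interpolated between r1=5 and r2=1.5 at t=0.394) (area = (8/2)·3.621²·sin(360°/8) = 37.08 mm²); the 22×25.5 cube at (4, 3) contributes its full rectangle (area 561.00 mm²); the r=5 sphere at (14.5, 0) slices to a regular 8-gon of circumradius 2.517 (√(r²−h²) with h=4.32 from center) (area = (8/2)·2.517²·sin(360°/8) = 17.93 mm²); the cube at (-1.5, -2.5) (footprint 15×13) is included at this height (area 195.00 mm²); Subtracting the remaining from the first: starting from the cone (37.08 mm²), the 22×25.5 cube at (4, 3) misses the remaining region (no effect); the r=5 sphere at (14.5, 0) misses the remaining region (no effect); the 15×13 cube at (-1.5, -2.5) partially overlaps it — only the 25.74 mm² overlap (of its 195.00 mm²) is removed, clipping the outline — area = 11.34 mm². Checking containment: the cross-section at z = 5.32 is a subset of the cross-section at z = 4.48.

entirely on top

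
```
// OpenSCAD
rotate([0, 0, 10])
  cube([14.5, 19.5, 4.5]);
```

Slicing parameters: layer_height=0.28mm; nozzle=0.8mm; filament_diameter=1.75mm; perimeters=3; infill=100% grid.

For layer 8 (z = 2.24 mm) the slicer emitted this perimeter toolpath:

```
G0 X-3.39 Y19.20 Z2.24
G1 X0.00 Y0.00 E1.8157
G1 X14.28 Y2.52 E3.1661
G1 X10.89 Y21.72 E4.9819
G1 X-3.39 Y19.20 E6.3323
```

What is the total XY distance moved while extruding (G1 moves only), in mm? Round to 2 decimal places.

Sum the Euclidean lengths of each G1 segment: total = 68.00 mm.

68.00 mm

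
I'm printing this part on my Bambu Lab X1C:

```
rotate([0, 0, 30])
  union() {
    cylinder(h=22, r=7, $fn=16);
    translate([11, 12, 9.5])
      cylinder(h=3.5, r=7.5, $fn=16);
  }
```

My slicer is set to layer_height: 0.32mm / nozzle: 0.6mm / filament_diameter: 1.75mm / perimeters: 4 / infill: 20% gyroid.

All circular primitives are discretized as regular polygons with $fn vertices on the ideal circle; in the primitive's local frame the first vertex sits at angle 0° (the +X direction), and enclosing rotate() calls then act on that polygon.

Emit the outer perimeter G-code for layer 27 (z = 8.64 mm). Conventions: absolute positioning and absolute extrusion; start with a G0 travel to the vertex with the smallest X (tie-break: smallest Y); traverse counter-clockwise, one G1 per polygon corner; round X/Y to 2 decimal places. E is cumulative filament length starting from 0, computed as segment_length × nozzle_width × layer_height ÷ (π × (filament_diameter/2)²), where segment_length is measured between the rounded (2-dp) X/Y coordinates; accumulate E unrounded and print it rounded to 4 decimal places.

G0 X-6.94 Y-0.91 Z8.64
G1 X-6.06 Y-3.50 E0.2184
G1 X-4.26 Y-5.55 E0.4361
G1 X-1.81 Y-6.76 E0.6542
G1 X0.91 Y-6.94 E0.8718
G1 X3.50 Y-6.06 E1.0902
G1 X5.55 Y-4.26 E1.3080
G1 X6.76 Y-1.81 E1.5261
G1 X6.94 Y0.91 E1.7437
G1 X6.06 Y3.50 E1.9620
G1 X4.26 Y5.55 E2.1798
G1 X1.81 Y6.76 E2.3979
G1 X-0.91 Y6.94 E2.6155
G1 X-3.50 Y6.06 E2.8339
G1 X-5.55 Y4.26 E3.0516
G1 X-6.76 Y1.81 E3.2698
G1 X-6.94 Y-0.91 E3.4874

At z = 8.64 mm: the r=7 cylinder gives a regular 16-gon of circumradius 7 (constant along its height); the cylinder at (11, 12) is absent (z outside [9.5, 13]); Merging all regions: only the r=7 cylinder is present, so the union is just that shape — 1 connected region; (rotated 30° about Z; rotation is an isometry so areas/perimeters/island counts are preserved). The outline is a single polygon with 16 vertices. Extrusion per mm of travel: 0.6 × 0.32 / (π × 0.875²) = 0.079824. Accumulating E over each segment gives final E = 3.4874.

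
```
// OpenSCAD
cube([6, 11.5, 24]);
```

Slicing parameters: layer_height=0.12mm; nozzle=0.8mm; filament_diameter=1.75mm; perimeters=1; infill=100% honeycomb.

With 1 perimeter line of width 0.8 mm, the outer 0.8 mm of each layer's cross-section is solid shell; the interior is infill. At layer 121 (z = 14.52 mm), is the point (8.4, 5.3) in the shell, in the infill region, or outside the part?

At z = 14.52 mm: the cube is present — its section is the full 6×11.5 rectangle. Overall, the cross-section is a single solid region. The nearest boundary edge runs (6.00, 0.00)→(6.00, 11.50); distance from the point to it = 2.40 mm. The point is not inside any of the regions above, so it lies outside the cross-section (2.40 mm from the nearest boundary).

outside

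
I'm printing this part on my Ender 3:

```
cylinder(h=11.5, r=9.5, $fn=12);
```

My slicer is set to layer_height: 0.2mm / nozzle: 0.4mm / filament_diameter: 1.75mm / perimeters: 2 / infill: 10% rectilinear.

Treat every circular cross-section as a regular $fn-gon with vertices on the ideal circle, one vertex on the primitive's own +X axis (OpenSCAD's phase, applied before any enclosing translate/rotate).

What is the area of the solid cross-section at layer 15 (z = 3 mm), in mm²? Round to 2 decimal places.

At z = 3 mm: the r=9.5 cylinder gives a regular 12-gon of circumradius 9.5 (constant along its height) (area = (12/2)·9.500²·sin(360°/12) = 270.75 mm²). Overall, the cross-section is a single solid region. Net area = 270.75 mm².

270.75 mm²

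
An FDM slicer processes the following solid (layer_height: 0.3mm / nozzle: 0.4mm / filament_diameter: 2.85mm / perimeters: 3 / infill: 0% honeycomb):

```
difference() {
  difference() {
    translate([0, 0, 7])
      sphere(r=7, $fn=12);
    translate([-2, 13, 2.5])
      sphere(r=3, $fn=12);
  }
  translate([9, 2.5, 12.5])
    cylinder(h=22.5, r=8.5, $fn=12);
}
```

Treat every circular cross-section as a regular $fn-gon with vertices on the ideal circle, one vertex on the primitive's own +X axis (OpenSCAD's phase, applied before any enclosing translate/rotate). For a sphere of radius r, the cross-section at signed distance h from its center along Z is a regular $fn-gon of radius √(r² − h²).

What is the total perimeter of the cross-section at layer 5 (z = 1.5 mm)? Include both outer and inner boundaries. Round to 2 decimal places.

At z = 1.5 mm: the r=7 sphere slices to a regular 12-gon of circumradius 4.330 (√(r²−h²) with h=5.5 from center) (perimeter = 2·12·4.330·sin(180°/12) = 26.90 mm); the r=3 sphere at (-2, 13) slices to a regular 12-gon of circumradius 2.828 (√(r²−h²) with h=1 from center) (perimeter = 2·12·2.828·sin(180°/12) = 17.57 mm); Subtracting the remaining from the first: starting from the r=7 sphere, the r=3 sphere at (-2, 13) misses the remaining region (no effect) — boundary = 26.90 mm; the cylinder at (9, 2.5) does not reach this height (z outside [12.5, 35]); After the difference (first − rest): none of the subtracted shapes is present at this height, so that combined region is unchanged — boundary = 26.90 mm. Overall, the cross-section is a single solid region. Total boundary length (outer) = 26.90 mm.

26.90 mm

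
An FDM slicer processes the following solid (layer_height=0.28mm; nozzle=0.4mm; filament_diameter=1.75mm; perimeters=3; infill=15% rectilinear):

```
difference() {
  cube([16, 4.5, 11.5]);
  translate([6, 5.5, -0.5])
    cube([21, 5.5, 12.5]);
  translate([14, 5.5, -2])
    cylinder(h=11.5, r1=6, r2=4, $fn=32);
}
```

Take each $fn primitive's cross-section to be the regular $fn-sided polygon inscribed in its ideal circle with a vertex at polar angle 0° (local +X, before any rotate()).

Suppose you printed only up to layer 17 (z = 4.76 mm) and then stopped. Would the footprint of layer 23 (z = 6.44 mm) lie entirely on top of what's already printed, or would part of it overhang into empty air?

Compare the two slices. At z = 4.76: the cube (footprint 16×4.5) is included at this height (area 72.00 mm²); the 21×5.5 cube at (6, 5.5) contributes its full rectangle (area 115.50 mm²); the cone at (14, 5.5) (r1=6→r2=4) has section circumradius 4.824 here — a regular 32-gon (area = (32/2)·4.824²·sin(360°/32) = 72.65 mm²); Taking the first minus the rest: starting from the 16×4.5 cube (72.00 mm²), the 21×5.5 cube at (6, 5.5) misses the remaining region (no effect); the cone at (14, 5.5) partially overlaps it — only the 20.72 mm² overlap (of its 72.65 mm²) is removed, clipping the outline — area = 51.28 mm². At z = 6.44: the 16×4.5 cube contributes its full rectangle (area 72.00 mm²); the cube at (6, 5.5) (footprint 21×5.5) is included at this height (area 115.50 mm²); the cone at (14, 5.5) contributes a regular 32-gon of circumradius 4.532 (interpolated between r1=6 and r2=4 at t=0.734) (area = (32/2)·4.532²·sin(360°/32) = 64.12 mm²); Subtracting the remaining from the first: starting from the 16×4.5 cube (72.00 mm²), the 21×5.5 cube at (6, 5.5) misses the remaining region (no effect); the cone at (14, 5.5) partially overlaps it — only the 18.28 mm² overlap (of its 64.12 mm²) is removed, clipping the outline — area = 53.72 mm². Checking containment: at z = 6.44 the cross-section extends beyond the z = 4.76 cross-section by about 2.44 mm².

part overhangs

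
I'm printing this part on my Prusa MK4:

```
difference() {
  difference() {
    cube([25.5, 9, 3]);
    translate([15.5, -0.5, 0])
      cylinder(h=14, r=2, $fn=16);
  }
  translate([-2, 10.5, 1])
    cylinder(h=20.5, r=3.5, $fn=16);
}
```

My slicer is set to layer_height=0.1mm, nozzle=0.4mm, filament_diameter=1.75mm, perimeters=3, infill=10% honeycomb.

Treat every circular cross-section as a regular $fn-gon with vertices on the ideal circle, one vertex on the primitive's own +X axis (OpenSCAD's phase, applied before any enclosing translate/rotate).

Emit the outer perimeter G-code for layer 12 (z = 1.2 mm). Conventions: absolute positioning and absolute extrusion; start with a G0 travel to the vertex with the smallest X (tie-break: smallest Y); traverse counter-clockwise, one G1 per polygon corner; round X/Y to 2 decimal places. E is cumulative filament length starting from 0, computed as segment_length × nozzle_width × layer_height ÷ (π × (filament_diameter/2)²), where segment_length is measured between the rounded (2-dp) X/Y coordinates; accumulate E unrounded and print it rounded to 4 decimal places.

At z = 1.2 mm: the cube is present — its section is the full 25.5×9 rectangle; the cylinder at (15.5, -0.5): section is a regular 16-gon, circumradius r=2; Subtracting the remaining from the first: starting from the 25.5×9 cube, the r=2 cylinder at (15.5, -0.5) partially overlaps it — only the 4.17 mm² overlap (of its 12.25 mm²) is removed, clipping the outline — 1 connected region; the r=3.5 cylinder at (-2, 10.5) gives a regular 16-gon of circumradius 3.5 (constant along its height); After the difference (first − rest): starting from that combined region, the r=3.5 cylinder at (-2, 10.5) partially overlaps it — only the 0.86 mm² overlap (of its 37.50 mm²) is removed, clipping the outline — 1 connected region. The outline is a single polygon with 15 vertices. Extrusion per mm of travel: 0.4 × 0.1 / (π × 0.875²) = 0.016630. Accumulating E over each segment gives final E = 1.1599.

G0 X0.00 Y0.00 Z1.20
G1 X13.60 Y0.00 E0.2262
G1 X13.65 Y0.27 E0.2307
G1 X14.09 Y0.91 E0.2437
G1 X14.73 Y1.35 E0.2566
G1 X15.50 Y1.50 E0.2696
G1 X16.27 Y1.35 E0.2827
G1 X16.91 Y0.91 E0.2956
G1 X17.35 Y0.27 E0.3085
G1 X17.40 Y0.00 E0.3131
G1 X25.50 Y0.00 E0.4478
G1 X25.50 Y9.00 E0.5974
G1 X1.13 Y9.00 E1.0027
G1 X0.47 Y8.03 E1.0222
G1 X0.00 Y7.71 E1.0317
G1 X0.00 Y0.00 E1.1599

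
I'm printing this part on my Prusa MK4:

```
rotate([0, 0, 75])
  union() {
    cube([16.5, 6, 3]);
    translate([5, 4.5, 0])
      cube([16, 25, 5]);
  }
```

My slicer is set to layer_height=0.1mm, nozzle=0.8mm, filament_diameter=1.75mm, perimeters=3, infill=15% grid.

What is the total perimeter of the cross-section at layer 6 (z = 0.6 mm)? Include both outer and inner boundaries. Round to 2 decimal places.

101.00 mm

At z = 0.6 mm: the cube (footprint 16.5×6) is included at this height (perimeter 45.00 mm); the cube at (5, 4.5) (footprint 16×25) is included at this height (perimeter 82.00 mm); Merging all regions: the regions partially overlap (shared area 17.25 mm²), so the edge portions inside another operand are dropped and the merged outline is re-measured after clipping — boundary = 101.00 mm; (rotated 75° about Z; rotation is an isometry so areas/perimeters/island counts are preserved). Overall, the cross-section is a single solid region. Total boundary length (outer) = 101.00 mm.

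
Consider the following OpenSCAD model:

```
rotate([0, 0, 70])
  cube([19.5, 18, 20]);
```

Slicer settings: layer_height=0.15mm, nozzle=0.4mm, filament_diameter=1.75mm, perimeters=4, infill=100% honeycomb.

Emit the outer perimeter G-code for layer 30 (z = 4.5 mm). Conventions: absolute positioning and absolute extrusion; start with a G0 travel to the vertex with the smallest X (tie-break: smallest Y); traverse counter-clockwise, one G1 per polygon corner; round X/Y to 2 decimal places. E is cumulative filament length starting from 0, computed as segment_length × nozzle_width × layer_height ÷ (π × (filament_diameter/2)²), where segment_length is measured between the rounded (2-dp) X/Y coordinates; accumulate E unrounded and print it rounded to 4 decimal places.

G0 X-16.91 Y6.16 Z4.50
G1 X0.00 Y0.00 E0.4489
G1 X6.67 Y18.32 E0.9353
G1 X-10.25 Y24.48 E1.3845
G1 X-16.91 Y6.16 E1.8707

At z = 4.5 mm: the cube is present — its section is the full 19.5×18 rectangle; (whole slice rotated 70° about Z — lengths, areas and connectivity unchanged). The outline is a single polygon with 4 vertices. Extrusion per mm of travel: 0.4 × 0.15 / (π × 0.875²) = 0.024945. Accumulating E over each segment gives final E = 1.8707.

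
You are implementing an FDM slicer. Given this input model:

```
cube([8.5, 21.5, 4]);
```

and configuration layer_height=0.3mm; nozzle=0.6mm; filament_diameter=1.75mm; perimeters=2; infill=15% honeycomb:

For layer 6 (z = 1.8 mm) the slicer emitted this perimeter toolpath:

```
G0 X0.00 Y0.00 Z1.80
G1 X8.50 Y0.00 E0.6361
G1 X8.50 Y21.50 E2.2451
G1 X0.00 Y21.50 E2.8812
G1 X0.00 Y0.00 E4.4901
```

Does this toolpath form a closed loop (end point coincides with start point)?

Start point (G0): (0.00, 0.00). End point (last G1): the path returns to the start — closed.

yes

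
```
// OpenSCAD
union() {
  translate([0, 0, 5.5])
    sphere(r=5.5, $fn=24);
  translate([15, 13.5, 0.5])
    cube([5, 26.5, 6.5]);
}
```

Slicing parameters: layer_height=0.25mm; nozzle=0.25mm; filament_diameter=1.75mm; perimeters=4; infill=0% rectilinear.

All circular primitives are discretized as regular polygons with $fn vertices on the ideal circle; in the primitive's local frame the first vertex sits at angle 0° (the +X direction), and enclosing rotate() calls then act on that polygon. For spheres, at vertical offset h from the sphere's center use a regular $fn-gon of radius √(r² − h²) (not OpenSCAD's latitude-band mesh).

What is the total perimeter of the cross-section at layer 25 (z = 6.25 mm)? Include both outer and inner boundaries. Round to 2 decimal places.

97.14 mm

At z = 6.25 mm: the r=5.5 sphere slices to a regular 24-gon of circumradius 5.449 (√(r²−h²) with h=0.75 from center) (perimeter = 2·24·5.449·sin(180°/24) = 34.14 mm); the cube at (15, 13.5) (footprint 5×26.5) is included at this height (perimeter 63.00 mm); Combining (union): the 2 present regions are separate (no shared area or edge), so areas and boundary lengths simply add and each stays a separate island — boundary = 97.14 mm. Overall, the cross-section has 2 separate islands. Total boundary length (outer) = 97.14 mm.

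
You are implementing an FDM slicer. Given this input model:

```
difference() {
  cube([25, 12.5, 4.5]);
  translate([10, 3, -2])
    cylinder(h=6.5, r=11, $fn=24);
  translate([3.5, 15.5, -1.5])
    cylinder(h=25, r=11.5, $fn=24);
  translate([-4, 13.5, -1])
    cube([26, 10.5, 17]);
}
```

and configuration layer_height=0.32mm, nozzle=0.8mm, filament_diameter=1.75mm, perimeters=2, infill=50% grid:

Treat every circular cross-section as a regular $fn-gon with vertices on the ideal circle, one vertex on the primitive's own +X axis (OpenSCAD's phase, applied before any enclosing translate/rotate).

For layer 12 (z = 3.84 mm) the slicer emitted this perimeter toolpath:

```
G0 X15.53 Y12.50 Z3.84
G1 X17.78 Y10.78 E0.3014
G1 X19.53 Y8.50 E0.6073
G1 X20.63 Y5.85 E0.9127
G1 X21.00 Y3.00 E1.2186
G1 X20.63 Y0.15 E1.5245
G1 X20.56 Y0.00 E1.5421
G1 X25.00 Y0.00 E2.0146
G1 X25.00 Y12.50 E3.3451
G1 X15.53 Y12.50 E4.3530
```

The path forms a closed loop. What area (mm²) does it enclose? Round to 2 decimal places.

Apply the shoelace formula to the sequence of (X, Y) vertices; enclosed area = 66.37 mm².

66.37 mm²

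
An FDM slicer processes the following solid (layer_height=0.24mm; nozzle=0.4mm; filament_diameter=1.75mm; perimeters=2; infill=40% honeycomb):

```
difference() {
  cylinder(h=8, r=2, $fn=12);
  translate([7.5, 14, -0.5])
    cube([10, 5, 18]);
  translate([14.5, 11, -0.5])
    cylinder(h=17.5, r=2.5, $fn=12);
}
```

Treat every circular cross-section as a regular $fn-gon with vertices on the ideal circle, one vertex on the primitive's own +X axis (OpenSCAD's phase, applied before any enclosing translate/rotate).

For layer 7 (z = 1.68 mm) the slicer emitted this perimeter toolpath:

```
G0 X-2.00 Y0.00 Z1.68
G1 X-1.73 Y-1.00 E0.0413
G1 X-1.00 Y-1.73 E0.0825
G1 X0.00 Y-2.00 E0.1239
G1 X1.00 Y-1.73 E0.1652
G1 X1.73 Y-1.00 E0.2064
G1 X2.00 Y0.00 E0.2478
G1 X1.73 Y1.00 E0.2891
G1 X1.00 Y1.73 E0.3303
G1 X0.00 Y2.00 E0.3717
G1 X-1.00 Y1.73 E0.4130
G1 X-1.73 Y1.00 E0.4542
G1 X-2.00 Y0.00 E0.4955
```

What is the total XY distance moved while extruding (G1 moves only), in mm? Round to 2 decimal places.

12.42 mm

Sum the Euclidean lengths of each G1 segment: total = 12.42 mm.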